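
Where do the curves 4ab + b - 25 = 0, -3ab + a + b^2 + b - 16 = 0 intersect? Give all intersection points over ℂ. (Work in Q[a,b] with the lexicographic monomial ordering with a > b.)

Compute a lex Gröbner basis by Buchberger's algorithm.
f_1 = 4ab + b - 25, LT = ab.
f_2 = -3ab + a + b^2 + b - 16, LT = ab.

S(f_1,f_2): lcm = ab. S = 1/3a + 1/3b^2 + 7/12b - 139/12.
  reduce S modulo (f_1, f_2):
  remainder 1/3a + 1/3b^2 + 7/12b - 139/12 ≠ 0; add h_3 = 1/3a + 1/3b^2 + 7/12b - 139/12 to the basis.

S(f_1,h_3): lcm = ab. S = -b^3 - 7/4b^2 + 35b - 25/4.
  reduce S modulo (f_1, f_2, h_3):
  remainder -b^3 - 7/4b^2 + 35b - 25/4 ≠ 0; add h_4 = -b^3 - 7/4b^2 + 35b - 25/4 to the basis.

The other S-polynomials (S(f_2,h_3), S(f_1,h_4), S(f_2,h_4), S(h_3,h_4)) all reduce to 0 modulo the current basis, so we have a Gröbner basis.
Inter-reduce: drop elements whose leading term is divisible by another's, tail-reduce, and make monic.
Reduced Gröbner basis: {a + b^2 + 7/4b - 139/4, b^3 + 7/4b^2 - 35b + 25/4}.

A lex Gröbner basis eliminates variables successively. Here b^3 + 7/4b^2 - 35b + 25/4 depends only on b, with roots {5, -27/8 + sqrt(809)/8, -sqrt(809)/8 - 27/8}; lifting each root through the earlier basis elements recovers the full solutions.
  b = 5: the earlier basis element becomes a - 1 = 0, giving a = 1 — point (1, 5).
  b = -27/8 + sqrt(809)/8: the earlier basis element becomes a - 5*sqrt(809)/8 - 133/8 = 0, giving a = 133/8 + 5*sqrt(809)/8 — point (133/8 + 5*sqrt(809)/8, -27/8 + sqrt(809)/8).
  b = -sqrt(809)/8 - 27/8: the earlier basis element becomes a - 133/8 + 5*sqrt(809)/8 = 0, giving a = 133/8 - 5*sqrt(809)/8 — point (133/8 - 5*sqrt(809)/8, -sqrt(809)/8 - 27/8).
This is the nonlinear analogue of row-reducing a linear system.

{(1, 5), (133/8 + 5*sqrt(809)/8, -27/8 + sqrt(809)/8), (133/8 - 5*sqrt(809)/8, -sqrt(809)/8 - 27/8)}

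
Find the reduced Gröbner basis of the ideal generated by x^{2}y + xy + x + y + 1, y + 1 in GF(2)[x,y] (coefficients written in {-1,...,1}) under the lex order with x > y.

G = {x^{2}, y + 1}

The reduced Gröbner basis is the canonical form of the ideal for this ordering.

f_1 = x^{2}y + xy + x + y + 1, LT = x^{2}y.
f_2 = y + 1, LT = y.

S(f_1,f_2): lcm = x^{2}y. S = x^{2} + xy + x + y + 1.
  leading term x^{2}: no divisor's leading term divides it; move x^{2} to the remainder.
  leading term xy: subtract (x)·f_2 from xy + x + y + 1 → y + 1
  leading term y: subtract (1)·f_2 from y + 1 → 0
  remainder x^{2} ≠ 0; add g_3 = x^{2} to the basis.

The other S-polynomials (S(f_1,g_3), S(f_2,g_3)) all reduce to 0 modulo the current basis, so we have a Gröbner basis.
Inter-reduce: drop elements whose leading term is divisible by another's, tail-reduce, and make monic.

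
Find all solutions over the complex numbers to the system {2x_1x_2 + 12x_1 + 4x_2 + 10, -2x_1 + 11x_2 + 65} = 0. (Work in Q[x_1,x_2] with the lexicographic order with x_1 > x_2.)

Compute a lex Gröbner basis by Buchberger's algorithm.
f_1 = 2x_1x_2 + 12x_1 + 4x_2 + 10, LT = x_1x_2.
f_2 = -2x_1 + 11x_2 + 65, LT = x_1.

S(f_1,f_2): lcm = x_1x_2. S = 6x_1 + 11/2x_2^2 + 69/2x_2 + 5.
  leading term x_1: subtract (-3)·f_2 from 6x_1 + 11/2x_2^2 + 69/2x_2 + 5 → 11/2x_2^2 + 135/2x_2 + 200
  leading term x_2^2: no divisor's leading term divides it; move 11/2x_2^2 to the remainder.
  leading term x_2: no divisor's leading term divides it; move 135/2x_2 to the remainder.
  leading term 1: no divisor's leading term divides it; move 200 to the remainder.
  remainder 11/2x_2^2 + 135/2x_2 + 200 ≠ 0; add h_3 = 11/2x_2^2 + 135/2x_2 + 200 to the basis.

The other S-polynomials (S(f_1,h_3), S(f_2,h_3)) all reduce to 0 modulo the current basis, so we have a Gröbner basis.
Inter-reduce: drop elements whose leading term is divisible by another's, tail-reduce, and make monic.
Reduced Gröbner basis: {x_1 - 11/2x_2 - 65/2, x_2^2 + 135/11x_2 + 400/11}.

A lex Gröbner basis eliminates variables successively. Here x_2^2 + 135/11x_2 + 400/11 depends only on x_2, with roots {-80/11, -5}; lifting each root through the earlier basis elements recovers the full solutions.
  x_2 = -80/11: the earlier basis element becomes x_1 + 15/2 = 0, giving x_1 = -15/2 — point (-15/2, -80/11).
  x_2 = -5: the earlier basis element becomes x_1 - 5 = 0, giving x_1 = 5 — point (5, -5).
A lex Gröbner basis triangularizes the system, enabling back-substitution.

{(-15/2, -80/11), (5, -5)}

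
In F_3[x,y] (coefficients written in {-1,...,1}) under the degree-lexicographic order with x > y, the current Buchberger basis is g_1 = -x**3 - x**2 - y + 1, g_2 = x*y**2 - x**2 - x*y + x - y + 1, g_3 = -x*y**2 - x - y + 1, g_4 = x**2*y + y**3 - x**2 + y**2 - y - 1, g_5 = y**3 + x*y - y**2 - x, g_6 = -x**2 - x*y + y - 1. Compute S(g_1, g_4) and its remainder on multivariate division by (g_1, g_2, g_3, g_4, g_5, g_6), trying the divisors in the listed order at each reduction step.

lcm(LM(g_1), LM(g_4)) = x**3*y.
S = (lcm/LT(g_1))·g_1 − (lcm/LT(g_4))·g_4 = -x*y**3 + x**3 + x**2*y - x*y**2 + x*y + y**2 + x - y.
Reduce S modulo (g_1, g_2, g_3, g_4, g_5, g_6) in that order:
  leading term x*y**3: subtract (-y)·g_2 from -x*y**3 + x**3 + x**2*y - x*y**2 + x*y + y**2 + x - y → x**3 + x*y**2 - x*y + x
  leading term x**3: subtract (-1)·g_1 from x**3 + x*y**2 - x*y + x → x*y**2 - x**2 - x*y + x - y + 1
  leading term x*y**2: subtract (1)·g_2 from x*y**2 - x**2 - x*y + x - y + 1 → 0
The remainder is 0, so this S-polynomial contributes no new basis element.

S(g_1, g_4) = -x*y**3 + x**3 + x**2*y - x*y**2 + x*y + y**2 + x - y; remainder on division = 0.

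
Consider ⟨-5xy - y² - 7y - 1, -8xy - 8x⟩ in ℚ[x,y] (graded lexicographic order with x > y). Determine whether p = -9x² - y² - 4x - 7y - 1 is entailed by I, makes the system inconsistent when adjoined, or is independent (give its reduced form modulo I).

First compute the reduced Gröbner basis of I by Buchberger's algorithm.
f_1 = -5xy - y² - 7y - 1, LT = xy.
f_2 = -8xy - 8x, LT = xy.

S(f_1,f_2): lcm = xy. S = ⅕y² - x + 7/5y + ⅕.
  leading term y²: no divisor's leading term divides it; move ⅕y² to the remainder.
  leading term x: no divisor's leading term divides it; move -x to the remainder.
  leading term y: no divisor's leading term divides it; move 7/5y to the remainder.
  leading term 1: no divisor's leading term divides it; move ⅕ to the remainder.
  remainder ⅕y² - x + 7/5y + ⅕ ≠ 0; add h_3 = ⅕y² - x + 7/5y + ⅕ to the basis.

S(f_1,h_3): lcm = xy². S = ⅕y³ + 5x² - 7xy + 7/5y² - x + ⅕y.
  leading term y³: subtract (y)·h_3 from ⅕y³ + 5x² - 7xy + 7/5y² - x + ⅕y → 5x² - 6xy - x
  leading term x²: no divisor's leading term divides it; move 5x² to the remainder.
  leading term xy: subtract (6/5)·f_1 from -6xy - x → 6/5y² - x + 42/5y + 6/5
  leading term y²: subtract (6)·h_3 from 6/5y² - x + 42/5y + 6/5 → 5x
  leading term x: no divisor's leading term divides it; move 5x to the remainder.
  remainder 5x² + 5x ≠ 0; add h_4 = 5x² + 5x to the basis.

S(f_2,h_3): lcm = xy². S = 5x² - 6xy - x.
  leading term x²: subtract (1)·h_4 from 5x² - 6xy - x → -6xy - 6x
  leading term xy: subtract (6/5)·f_1 from -6xy - 6x → 6/5y² - 6x + 42/5y + 6/5
  leading term y²: subtract (6)·h_3 from 6/5y² - 6x + 42/5y + 6/5 → 0
  remainder 0.

S(f_1,h_4): lcm = x²y. S = ⅕xy² + ⅖xy + ⅕x.
  leading term xy²: subtract (-1/25y)·f_1 from ⅕xy² + ⅖xy + ⅕x → -1/25y³ + ⅖xy - 7/25y² + ⅕x - 1/25y
  leading term y³: subtract (-⅕y)·h_3 from -1/25y³ + ⅖xy - 7/25y² + ⅕x - 1/25y → ⅕xy + ⅕x
  leading term xy: subtract (-1/25)·f_1 from ⅕xy + ⅕x → -1/25y² + ⅕x - 7/25y - 1/25
  leading term y²: subtract (-⅕)·h_3 from -1/25y² + ⅕x - 7/25y - 1/25 → 0
  remainder 0.

S(f_2,h_4): lcm = x²y. S = x² - xy.
  leading term x²: subtract (⅕)·h_4 from x² - xy → -xy - x
  leading term xy: subtract (⅕)·f_1 from -xy - x → ⅕y² - x + 7/5y + ⅕
  leading term y²: subtract (1)·h_3 from ⅕y² - x + 7/5y + ⅕ → 0
  remainder 0.

S(h_3,h_4): leading monomials are coprime, so the S-polynomial reduces to 0 (Buchberger's first criterion).
Every S-polynomial of the final basis reduces to 0, so we have a Gröbner basis.
Inter-reduce: drop elements whose leading term is divisible by another's, tail-reduce, and make monic.
Reduced Gröbner basis: {x² + x, xy + x, y² - 5x + 7y + 1}.
Label its elements g_1 = x² + x, g_2 = xy + x, g_3 = y² - 5x + 7y + 1.

Reduce p = -9x² - y² - 4x - 7y - 1 modulo G:
  leading term x²: subtract (-9)·g_1 from -9x² - y² - 4x - 7y - 1 → -y² + 5x - 7y - 1
  leading term y²: subtract (-1)·g_3 from -y² + 5x - 7y - 1 → 0
  normal form = 0.
Since the normal form is 0, p ∈ I.

Ideal membership is decidable via reduction modulo a Gröbner basis.

-9x² - y² - 4x - 7y - 1 lies in I (it reduces to 0).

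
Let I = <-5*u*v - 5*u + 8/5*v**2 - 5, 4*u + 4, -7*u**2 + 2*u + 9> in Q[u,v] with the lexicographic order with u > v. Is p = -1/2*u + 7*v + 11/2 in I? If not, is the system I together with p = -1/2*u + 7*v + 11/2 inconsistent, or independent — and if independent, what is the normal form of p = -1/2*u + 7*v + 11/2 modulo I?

First compute the reduced Gröbner basis of I by Buchberger's algorithm.
f_1 = -5*u*v - 5*u + 8/5*v**2 - 5, LT = u*v.
f_2 = 4*u + 4, LT = u.
f_3 = -7*u**2 + 2*u + 9, LT = u**2.

S(f_1,f_2): lcm = u*v. S = u - 8/25*v**2 - v + 1.
  leading term u: subtract (1/4)·f_2 from u - 8/25*v**2 - v + 1 → -8/25*v**2 - v
  leading term v**2: no divisor's leading term divides it; move -8/25*v**2 to the remainder.
  leading term v: no divisor's leading term divides it; move -v to the remainder.
  remainder -8/25*v**2 - v ≠ 0; add h_4 = -8/25*v**2 - v to the basis.

The other S-polynomials (S(f_1,f_3), S(f_2,f_3), S(f_1,h_4), S(f_2,h_4), S(f_3,h_4)) all reduce to 0 modulo the current basis, so we have a Gröbner basis.
Inter-reduce: drop elements whose leading term is divisible by another's, tail-reduce, and make monic.
Reduced Gröbner basis: {u + 1, v**2 + 25/8*v}.
Label its elements g_1 = u + 1, g_2 = v**2 + 25/8*v.

Reduce p = -1/2*u + 7*v + 11/2 modulo G:
  leading term u: subtract (-1/2)·g_1 from -1/2*u + 7*v + 11/2 → 7*v + 6
  leading term v: no divisor's leading term divides it; move 7*v to the remainder.
  leading term 1: no divisor's leading term divides it; move 6 to the remainder.
  normal form = 7*v + 6.
The normal form is nonzero, so p ∉ I. Since p minus its normal form lies in I, I + (p) = I + (r) where r = 7*v + 6; decide whether this ideal is the whole ring.
Run Buchberger on G together with r (pairs among the g_i already reduce to 0 since G is a Gröbner basis):
g_1 = u + 1, LT = u.
g_2 = v**2 + 25/8*v, LT = v**2.
r = 7*v + 6, LT = v.

S(g_2,r): lcm = v**2. S = 127/56*v.
  leading term v: subtract (127/392)·r from 127/56*v → -381/196
  leading term 1: no divisor's leading term divides it; move -381/196 to the remainder.
  remainder -381/196 ≠ 0; add m_4 = -381/196 to the basis.

The other S-polynomials (S(g_1,g_2), S(g_1,r), S(g_1,m_4), S(g_2,m_4), S(r,m_4)) all reduce to 0 modulo the current basis, so we have a Gröbner basis.
Inter-reduce: drop elements whose leading term is divisible by another's, tail-reduce, and make monic.
Reduced Gröbner basis: {1}.
The reduced Gröbner basis of I + (p) is {1}: the ideal is the whole ring, so the enlarged system has no common solution — adjoining p is inconsistent.

Adjoining -1/2*u + 7*v + 11/2 makes the ideal the whole ring: the system is inconsistent.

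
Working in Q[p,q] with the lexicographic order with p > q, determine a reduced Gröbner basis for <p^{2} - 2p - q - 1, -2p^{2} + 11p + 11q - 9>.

f_1 = p^{2} - 2p - q - 1, LT = p^{2}.
f_2 = -2p^{2} + 11p + 11q - 9, LT = p^{2}.

S(f_1,f_2): lcm = p^{2}. S = \tfrac{7}{2}p + \tfrac{9}{2}q - \tfrac{11}{2}.
  reduce S modulo (f_1, f_2):
  remainder \tfrac{7}{2}p + \tfrac{9}{2}q - \tfrac{11}{2} ≠ 0; add g_3 = \tfrac{7}{2}p + \tfrac{9}{2}q - \tfrac{11}{2} to the basis.

S(f_1,g_3): lcm = p^{2}. S = -\tfrac{9}{7}pq - \tfrac{3}{7}p - q - 1.
  reduce S modulo (f_1, f_2, g_3):
  remainder \tfrac{81}{49}q^{2} - \tfrac{121}{49}q - \tfrac{82}{49} ≠ 0; add g_4 = \tfrac{81}{49}q^{2} - \tfrac{121}{49}q - \tfrac{82}{49} to the basis.

The other S-polynomials (S(f_2,g_3), S(f_1,g_4), S(f_2,g_4), S(g_3,g_4)) all reduce to 0 modulo the current basis, so we have a Gröbner basis.
Inter-reduce: drop elements whose leading term is divisible by another's, tail-reduce, and make monic.

G = {p + \tfrac{9}{7}q - \tfrac{11}{7}, q^{2} - \tfrac{121}{81}q - \tfrac{82}{81}}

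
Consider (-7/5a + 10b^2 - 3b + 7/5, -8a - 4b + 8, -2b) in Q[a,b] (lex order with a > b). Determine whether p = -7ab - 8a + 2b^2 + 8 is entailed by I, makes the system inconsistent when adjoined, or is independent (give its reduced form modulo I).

First compute the reduced Gröbner basis of I by Buchberger's algorithm.
f_1 = -7/5a + 10b^2 - 3b + 7/5, LT = a.
f_2 = -8a - 4b + 8, LT = a.
f_3 = -2b, LT = b.

The S-polynomials (S(f_1,f_2), S(f_1,f_3), S(f_2,f_3)) all reduce to 0 modulo the current basis, so we have a Gröbner basis.
Inter-reduce: drop elements whose leading term is divisible by another's, tail-reduce, and make monic.
Reduced Gröbner basis: {a - 1, b}.
Label its elements g_1 = a - 1, g_2 = b.

Reduce p = -7ab - 8a + 2b^2 + 8 modulo G:
  leading term ab: subtract (-7b)·g_1 from -7ab - 8a + 2b^2 + 8 → -8a + 2b^2 - 7b + 8
  leading term a: subtract (-8)·g_1 from -8a + 2b^2 - 7b + 8 → 2b^2 - 7b
  leading term b^2: subtract (2b)·g_2 from 2b^2 - 7b → -7b
  leading term b: subtract (-7)·g_2 from -7b → 0
  normal form = 0.
Since the normal form is 0, p ∈ I.

-7ab - 8a + 2b^2 + 8 lies in I (it reduces to 0).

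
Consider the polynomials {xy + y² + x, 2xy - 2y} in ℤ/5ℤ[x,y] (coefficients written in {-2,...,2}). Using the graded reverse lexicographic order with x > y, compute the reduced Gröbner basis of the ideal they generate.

The reduced Gröbner basis is the canonical form of the ideal for this ordering.

f_1 = xy + y² + x, LT = xy.
f_2 = 2xy - 2y, LT = xy.

S(f_1,f_2): lcm = xy. S = y² + x + y.
  reduce S modulo (f_1, f_2):
  remainder y² + x + y ≠ 0; add g_3 = y² + x + y to the basis.

S(f_1,g_3): lcm = xy². S = y³ - x².
  reduce S modulo (f_1, f_2, g_3):
  remainder -x² + x ≠ 0; add g_4 = -x² + x to the basis.

The other S-polynomials (S(f_2,g_3), S(f_1,g_4), S(f_2,g_4), S(g_3,g_4)) all reduce to 0 modulo the current basis, so we have a Gröbner basis.
Inter-reduce: drop elements whose leading term is divisible by another's, tail-reduce, and make monic.

G = {x² - x, xy - y, y² + x + y}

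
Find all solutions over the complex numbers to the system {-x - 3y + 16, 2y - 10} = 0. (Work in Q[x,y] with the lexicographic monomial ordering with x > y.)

{(1, 5)}

Compute a lex Gröbner basis by Buchberger's algorithm.
f_1 = -x - 3y + 16, LT = x.
f_2 = 2y - 10, LT = y.

S(f_1,f_2): leading monomials are coprime, so the S-polynomial reduces to 0 (Buchberger's first criterion).
Every S-polynomial of the final basis reduces to 0, so we have a Gröbner basis.
Inter-reduce: drop elements whose leading term is divisible by another's, tail-reduce, and make monic.
Reduced Gröbner basis: {x - 1, y - 5}.

From the last basis element, y - 5 = 0, so y takes values in {5}. Each choice, substituted upward through the basis, yields the corresponding point(s) of the solution set.
  y = 5: the earlier basis element becomes x - 1 = 0, giving x = 1 — point (1, 5).
Check: every point annihilates each of the original generators.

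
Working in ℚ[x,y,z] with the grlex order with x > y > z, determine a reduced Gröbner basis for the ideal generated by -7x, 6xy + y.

f_1 = -7x, LT = x.
f_2 = 6xy + y, LT = xy.

S(f_1,f_2): lcm = xy. S = -⅙y.
  leading term y: no divisor's leading term divides it; move -⅙y to the remainder.
  remainder -⅙y ≠ 0; add g_3 = -⅙y to the basis.

The other S-polynomials (S(f_1,g_3), S(f_2,g_3)) all reduce to 0 modulo the current basis, so we have a Gröbner basis.
Inter-reduce: drop elements whose leading term is divisible by another's, tail-reduce, and make monic.

G = {x, y}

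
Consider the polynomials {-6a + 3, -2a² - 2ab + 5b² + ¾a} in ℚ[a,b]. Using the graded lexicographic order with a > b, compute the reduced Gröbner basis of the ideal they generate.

G = {b² - ⅕b - 1/40, a - ½}

Buchberger's algorithm terminates because the ascending chain of leading-term ideals stabilizes.

f_1 = -6a + 3, LT = a.
f_2 = -2a² - 2ab + 5b² + ¾a, LT = a².

S(f_1,f_2): lcm = a². S = -ab + 5/2b² - ⅛a.
  reduce S modulo (f_1, f_2):
  remainder 5/2b² - ½b - 1/16 ≠ 0; add g_3 = 5/2b² - ½b - 1/16 to the basis.

The other S-polynomials (S(f_1,g_3), S(f_2,g_3)) all reduce to 0 modulo the current basis, so we have a Gröbner basis.
Inter-reduce: drop elements whose leading term is divisible by another's, tail-reduce, and make monic.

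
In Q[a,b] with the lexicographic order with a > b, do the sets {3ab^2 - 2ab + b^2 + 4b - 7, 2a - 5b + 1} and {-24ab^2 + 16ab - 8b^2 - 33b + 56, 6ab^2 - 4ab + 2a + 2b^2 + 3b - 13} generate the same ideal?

No, the ideals differ.

For a fixed monomial order, each ideal has a unique reduced Gröbner basis; comparing bases decides equality.
Buchberger on the first generating set:
f_1 = 3ab^2 - 2ab + b^2 + 4b - 7, LT = ab^2.
f_2 = 2a - 5b + 1, LT = a.

S(f_1,f_2): lcm = ab^2. S = -2/3ab + 5/2b^3 - 1/6b^2 + 4/3b - 7/3.
  leading term ab: subtract (-1/3b)·f_2 from -2/3ab + 5/2b^3 - 1/6b^2 + 4/3b - 7/3 → 5/2b^3 - 11/6b^2 + 5/3b - 7/3
  leading term b^3: no divisor's leading term divides it; move 5/2b^3 to the remainder.
  leading term b^2: no divisor's leading term divides it; move -11/6b^2 to the remainder.
  leading term b: no divisor's leading term divides it; move 5/3b to the remainder.
  leading term 1: no divisor's leading term divides it; move -7/3 to the remainder.
  remainder 5/2b^3 - 11/6b^2 + 5/3b - 7/3 ≠ 0; add g_3 = 5/2b^3 - 11/6b^2 + 5/3b - 7/3 to the basis.

The other S-polynomials (S(f_1,g_3), S(f_2,g_3)) all reduce to 0 modulo the current basis, so we have a Gröbner basis.
Inter-reduce: drop elements whose leading term is divisible by another's, tail-reduce, and make monic.
Reduced Gröbner basis: {a - 5/2b + 1/2, b^3 - 11/15b^2 + 2/3b - 14/15}.

Buchberger on the second generating set:
h_1 = -24ab^2 + 16ab - 8b^2 - 33b + 56, LT = ab^2.
h_2 = 6ab^2 - 4ab + 2a + 2b^2 + 3b - 13, LT = ab^2.

S(h_1,h_2): lcm = ab^2. S = -1/3a + 7/8b - 1/6.
  leading term a: no divisor's leading term divides it; move -1/3a to the remainder.
  leading term b: no divisor's leading term divides it; move 7/8b to the remainder.
  leading term 1: no divisor's leading term divides it; move -1/6 to the remainder.
  remainder -1/3a + 7/8b - 1/6 ≠ 0; add k_3 = -1/3a + 7/8b - 1/6 to the basis.

S(h_1,k_3): lcm = ab^2. S = -2/3ab + 21/8b^3 - 1/6b^2 + 11/8b - 7/3.
  leading term ab: subtract (2b)·k_3 from -2/3ab + 21/8b^3 - 1/6b^2 + 11/8b - 7/3 → 21/8b^3 - 23/12b^2 + 41/24b - 7/3
  leading term b^3: no divisor's leading term divides it; move 21/8b^3 to the remainder.
  leading term b^2: no divisor's leading term divides it; move -23/12b^2 to the remainder.
  leading term b: no divisor's leading term divides it; move 41/24b to the remainder.
  leading term 1: no divisor's leading term divides it; move -7/3 to the remainder.
  remainder 21/8b^3 - 23/12b^2 + 41/24b - 7/3 ≠ 0; add k_4 = 21/8b^3 - 23/12b^2 + 41/24b - 7/3 to the basis.

The other S-polynomials (S(h_2,k_3), S(h_1,k_4), S(h_2,k_4), S(k_3,k_4)) all reduce to 0 modulo the current basis, so we have a Gröbner basis.
Inter-reduce: drop elements whose leading term is divisible by another's, tail-reduce, and make monic.
Reduced Gröbner basis: {a - 21/8b + 1/2, b^3 - 46/63b^2 + 41/63b - 8/9}.

These differ, so the ideals are not equal.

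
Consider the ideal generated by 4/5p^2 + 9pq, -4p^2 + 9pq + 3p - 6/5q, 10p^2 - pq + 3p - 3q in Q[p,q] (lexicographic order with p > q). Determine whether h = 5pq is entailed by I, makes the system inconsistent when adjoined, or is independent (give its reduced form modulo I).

5pq lies in I (it reduces to 0).

First compute the reduced Gröbner basis of I by Buchberger's algorithm.
f_1 = 4/5p^2 + 9pq, LT = p^2.
f_2 = -4p^2 + 9pq + 3p - 6/5q, LT = p^2.
f_3 = 10p^2 - pq + 3p - 3q, LT = p^2.

S(f_1,f_2): lcm = p^2. S = 27/2pq + 3/4p - 3/10q.
  reduce S modulo (f_1, f_2, f_3):
  remainder 27/2pq + 3/4p - 3/10q ≠ 0; add k_4 = 27/2pq + 3/4p - 3/10q to the basis.

S(f_1,f_3): lcm = p^2. S = 227/20pq - 3/10p + 3/10q.
  reduce S modulo (f_1, f_2, f_3, k_4):
  remainder -67/72p + 497/900q ≠ 0; add k_5 = -67/72p + 497/900q to the basis.

S(f_1,k_4): lcm = p^2q. S = -1/18p^2 + 45/4pq^2 + 1/45pq.
  reduce S modulo (f_1, f_2, f_3, k_4, k_5):
  remainder 1/4q^2 - 2/8375q ≠ 0; add k_6 = 1/4q^2 - 2/8375q to the basis.

S(f_3,k_4): lcm = p^2q. S = -1/18p^2 - 1/10pq^2 + 29/90pq - 3/10q^2.
  reduce S modulo (f_1, f_2, f_3, k_4, k_5, k_6):
  remainder -79351/7537500q ≠ 0; add k_7 = -79351/7537500q to the basis.

The other S-polynomials (S(f_2,f_3), S(f_2,k_4), S(f_1,k_5), S(f_2,k_5), S(f_3,k_5), S(k_4,k_5), S(f_1,k_6), S(f_2,k_6), S(f_3,k_6), S(k_4,k_6), S(k_5,k_6), S(f_1,k_7), S(f_2,k_7), S(f_3,k_7), S(k_4,k_7), S(k_5,k_7), S(k_6,k_7)) all reduce to 0 modulo the current basis, so we have a Gröbner basis.
Inter-reduce: drop elements whose leading term is divisible by another's, tail-reduce, and make monic.
Reduced Gröbner basis: {p, q}.
Label its elements g_1 = p, g_2 = q.

Reduce h = 5pq modulo G:
  leading term pq: subtract (5q)·g_1 from 5pq → 0
  normal form = 0.
Since the normal form is 0, h ∈ I.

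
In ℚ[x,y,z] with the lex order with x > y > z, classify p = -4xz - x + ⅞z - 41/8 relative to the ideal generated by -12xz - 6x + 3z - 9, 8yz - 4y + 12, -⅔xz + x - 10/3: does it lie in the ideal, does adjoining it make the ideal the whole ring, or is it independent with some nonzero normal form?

-4xz - x + ⅞z - 41/8 lies in I (it reduces to 0).

First compute the reduced Gröbner basis of I by Buchberger's algorithm.
f_1 = -12xz - 6x + 3z - 9, LT = xz.
f_2 = 8yz - 4y + 12, LT = yz.
f_3 = -⅔xz + x - 10/3, LT = xz.

S(f_1,f_2): lcm = xyz. S = xy - 3/2x - ¼yz + ¾y.
  leading term xy: no divisor's leading term divides it; move xy to the remainder.
  leading term x: no divisor's leading term divides it; move -3/2x to the remainder.
  leading term yz: subtract (-1/32)·f_2 from -¼yz + ¾y → ⅝y + ⅜
  leading term y: no divisor's leading term divides it; move ⅝y to the remainder.
  leading term 1: no divisor's leading term divides it; move ⅜ to the remainder.
  remainder xy - 3/2x + ⅝y + ⅜ ≠ 0; add h_4 = xy - 3/2x + ⅝y + ⅜ to the basis.

S(f_1,f_3): lcm = xz. S = 2x - ¼z - 17/4.
  leading term x: no divisor's leading term divides it; move 2x to the remainder.
  leading term z: no divisor's leading term divides it; move -¼z to the remainder.
  leading term 1: no divisor's leading term divides it; move -17/4 to the remainder.
  remainder 2x - ¼z - 17/4 ≠ 0; add h_5 = 2x - ¼z - 17/4 to the basis.

S(f_2,f_3): lcm = xyz. S = xy + 3/2x - 5y.
  leading term xy: subtract (1)·h_4 from xy + 3/2x - 5y → 3x - 45/8y - ⅜
  leading term x: subtract (3/2)·h_5 from 3x - 45/8y - ⅜ → -45/8y + ⅜z + 6
  leading term y: no divisor's leading term divides it; move -45/8y to the remainder.
  leading term z: no divisor's leading term divides it; move ⅜z to the remainder.
  leading term 1: no divisor's leading term divides it; move 6 to the remainder.
  remainder -45/8y + ⅜z + 6 ≠ 0; add h_6 = -45/8y + ⅜z + 6 to the basis.

S(f_1,h_5): lcm = xz. S = ½x + ⅛z² + 15/8z + ¾.
  leading term x: subtract (¼)·h_5 from ½x + ⅛z² + 15/8z + ¾ → ⅛z² + 31/16z + 29/16
  leading term z²: no divisor's leading term divides it; move ⅛z² to the remainder.
  leading term z: no divisor's leading term divides it; move 31/16z to the remainder.
  leading term 1: no divisor's leading term divides it; move 29/16 to the remainder.
  remainder ⅛z² + 31/16z + 29/16 ≠ 0; add h_7 = ⅛z² + 31/16z + 29/16 to the basis.

The other S-polynomials (S(f_1,h_4), S(f_2,h_4), S(f_3,h_4), S(f_2,h_5), S(f_3,h_5), S(h_4,h_5), S(f_1,h_6), S(f_2,h_6), S(f_3,h_6), S(h_4,h_6), S(h_5,h_6), S(f_1,h_7), S(f_2,h_7), S(f_3,h_7), S(h_4,h_7), S(h_5,h_7), S(h_6,h_7)) all reduce to 0 modulo the current basis, so we have a Gröbner basis.
Inter-reduce: drop elements whose leading term is divisible by another's, tail-reduce, and make monic.
Reduced Gröbner basis: {x - ⅛z - 17/8, y - 1/15z - 16/15, z² + 31/2z + 29/2}.
Label its elements g_1 = x - ⅛z - 17/8, g_2 = y - 1/15z - 16/15, g_3 = z² + 31/2z + 29/2.

Reduce p = -4xz - x + ⅞z - 41/8 modulo G:
  leading term xz: subtract (-4z)·g_1 from -4xz - x + ⅞z - 41/8 → -x - ½z² - 61/8z - 41/8
  leading term x: subtract (-1)·g_1 from -x - ½z² - 61/8z - 41/8 → -½z² - 31/4z - 29/4
  leading term z²: subtract (-½)·g_3 from -½z² - 31/4z - 29/4 → 0
  normal form = 0.
Since the normal form is 0, p ∈ I.

Ideal membership is decidable via reduction modulo a Gröbner basis.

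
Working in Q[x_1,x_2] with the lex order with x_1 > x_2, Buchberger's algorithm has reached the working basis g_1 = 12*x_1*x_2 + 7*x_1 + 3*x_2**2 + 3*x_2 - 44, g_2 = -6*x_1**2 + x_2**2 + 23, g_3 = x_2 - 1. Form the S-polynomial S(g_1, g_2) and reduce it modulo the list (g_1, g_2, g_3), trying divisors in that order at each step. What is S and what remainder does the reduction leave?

lcm(LM(g_1), LM(g_2)) = x_1**2*x_2.
S = (lcm/LT(g_1))·g_1 − (lcm/LT(g_2))·g_2 = 7/12*x_1**2 + 1/4*x_1*x_2**2 + 1/4*x_1*x_2 - 11/3*x_1 + 1/6*x_2**3 + 23/6*x_2.
Reduce S modulo (g_1, g_2, g_3) in that order:
  leading term x_1**2: subtract (-7/72)·g_2 from 7/12*x_1**2 + 1/4*x_1*x_2**2 + 1/4*x_1*x_2 - 11/3*x_1 + 1/6*x_2**3 + 23/6*x_2 → 1/4*x_1*x_2**2 + 1/4*x_1*x_2 - 11/3*x_1 + 1/6*x_2**3 + 7/72*x_2**2 + 23/6*x_2 + 161/72
  leading term x_1*x_2**2: subtract (1/48*x_2)·g_1 from 1/4*x_1*x_2**2 + 1/4*x_1*x_2 - 11/3*x_1 + 1/6*x_2**3 + 7/72*x_2**2 + 23/6*x_2 + 161/72 → 5/48*x_1*x_2 - 11/3*x_1 + 5/48*x_2**3 + 5/144*x_2**2 + 19/4*x_2 + 161/72
  leading term x_1*x_2: subtract (5/576)·g_1 from 5/48*x_1*x_2 - 11/3*x_1 + 5/48*x_2**3 + 5/144*x_2**2 + 19/4*x_2 + 161/72 → -2147/576*x_1 + 5/48*x_2**3 + 5/576*x_2**2 + 907/192*x_2 + 377/144
  leading term x_1: no divisor's leading term divides it; move -2147/576*x_1 to the remainder.
  leading term x_2**3: subtract (5/48*x_2**2)·g_3 from 5/48*x_2**3 + 5/576*x_2**2 + 907/192*x_2 + 377/144 → 65/576*x_2**2 + 907/192*x_2 + 377/144
  leading term x_2**2: subtract (65/576*x_2)·g_3 from 65/576*x_2**2 + 907/192*x_2 + 377/144 → 1393/288*x_2 + 377/144
  leading term x_2: subtract (1393/288)·g_3 from 1393/288*x_2 + 377/144 → 2147/288
  leading term 1: no divisor's leading term divides it; move 2147/288 to the remainder.
The remainder -2147/576*x_1 + 2147/288 is nonzero, so it would be added as the next basis element.

S(g_1, g_2) = 7/12*x_1**2 + 1/4*x_1*x_2**2 + 1/4*x_1*x_2 - 11/3*x_1 + 1/6*x_2**3 + 23/6*x_2; remainder on division = -2147/576*x_1 + 2147/288.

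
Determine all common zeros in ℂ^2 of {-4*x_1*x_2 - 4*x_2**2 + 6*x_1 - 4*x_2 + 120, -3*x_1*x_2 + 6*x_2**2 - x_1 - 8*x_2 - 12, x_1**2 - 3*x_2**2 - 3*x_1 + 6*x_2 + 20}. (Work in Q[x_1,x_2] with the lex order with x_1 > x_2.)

Compute a lex Gröbner basis by Buchberger's algorithm.
f_1 = -4*x_1*x_2 + 6*x_1 - 4*x_2**2 - 4*x_2 + 120, LT = x_1*x_2.
f_2 = -3*x_1*x_2 - x_1 + 6*x_2**2 - 8*x_2 - 12, LT = x_1*x_2.
f_3 = x_1**2 - 3*x_1 - 3*x_2**2 + 6*x_2 + 20, LT = x_1**2.

S(f_1,f_2): lcm = x_1*x_2. S = -11/6*x_1 + 3*x_2**2 - 5/3*x_2 - 34.
  leading term x_1: no divisor's leading term divides it; move -11/6*x_1 to the remainder.
  leading term x_2**2: no divisor's leading term divides it; move 3*x_2**2 to the remainder.
  leading term x_2: no divisor's leading term divides it; move -5/3*x_2 to the remainder.
  leading term 1: no divisor's leading term divides it; move -34 to the remainder.
  remainder -11/6*x_1 + 3*x_2**2 - 5/3*x_2 - 34 ≠ 0; add h_4 = -11/6*x_1 + 3*x_2**2 - 5/3*x_2 - 34 to the basis.

S(f_1,f_3): lcm = x_1**2*x_2. S = -3/2*x_1**2 + x_1*x_2**2 + 4*x_1*x_2 - 30*x_1 + 3*x_2**3 - 6*x_2**2 - 20*x_2.
  leading term x_1**2: subtract (-3/2)·f_3 from -3/2*x_1**2 + x_1*x_2**2 + 4*x_1*x_2 - 30*x_1 + 3*x_2**3 - 6*x_2**2 - 20*x_2 → x_1*x_2**2 + 4*x_1*x_2 - 69/2*x_1 + 3*x_2**3 - 21/2*x_2**2 - 11*x_2 + 30
  leading term x_1*x_2**2: subtract (-1/4*x_2)·f_1 from x_1*x_2**2 + 4*x_1*x_2 - 69/2*x_1 + 3*x_2**3 - 21/2*x_2**2 - 11*x_2 + 30 → 11/2*x_1*x_2 - 69/2*x_1 + 2*x_2**3 - 23/2*x_2**2 + 19*x_2 + 30
  leading term x_1*x_2: subtract (-11/8)·f_1 from 11/2*x_1*x_2 - 69/2*x_1 + 2*x_2**3 - 23/2*x_2**2 + 19*x_2 + 30 → -105/4*x_1 + 2*x_2**3 - 17*x_2**2 + 27/2*x_2 + 195
  leading term x_1: subtract (315/22)·h_4 from -105/4*x_1 + 2*x_2**3 - 17*x_2**2 + 27/2*x_2 + 195 → 2*x_2**3 - 1319/22*x_2**2 + 411/11*x_2 + 7500/11
  leading term x_2**3: no divisor's leading term divides it; move 2*x_2**3 to the remainder.
  leading term x_2**2: no divisor's leading term divides it; move -1319/22*x_2**2 to the remainder.
  leading term x_2: no divisor's leading term divides it; move 411/11*x_2 to the remainder.
  leading term 1: no divisor's leading term divides it; move 7500/11 to the remainder.
  remainder 2*x_2**3 - 1319/22*x_2**2 + 411/11*x_2 + 7500/11 ≠ 0; add h_5 = 2*x_2**3 - 1319/22*x_2**2 + 411/11*x_2 + 7500/11 to the basis.

S(f_2,f_3): lcm = x_1**2*x_2. S = 1/3*x_1**2 - 2*x_1*x_2**2 + 17/3*x_1*x_2 + 4*x_1 + 3*x_2**3 - 6*x_2**2 - 20*x_2.
  leading term x_1**2: subtract (1/3)·f_3 from 1/3*x_1**2 - 2*x_1*x_2**2 + 17/3*x_1*x_2 + 4*x_1 + 3*x_2**3 - 6*x_2**2 - 20*x_2 → -2*x_1*x_2**2 + 17/3*x_1*x_2 + 5*x_1 + 3*x_2**3 - 5*x_2**2 - 22*x_2 - 20/3
  leading term x_1*x_2**2: subtract (1/2*x_2)·f_1 from -2*x_1*x_2**2 + 17/3*x_1*x_2 + 5*x_1 + 3*x_2**3 - 5*x_2**2 - 22*x_2 - 20/3 → 8/3*x_1*x_2 + 5*x_1 + 5*x_2**3 - 3*x_2**2 - 82*x_2 - 20/3
  leading term x_1*x_2: subtract (-2/3)·f_1 from 8/3*x_1*x_2 + 5*x_1 + 5*x_2**3 - 3*x_2**2 - 82*x_2 - 20/3 → 9*x_1 + 5*x_2**3 - 17/3*x_2**2 - 254/3*x_2 + 220/3
  leading term x_1: subtract (-54/11)·h_4 from 9*x_1 + 5*x_2**3 - 17/3*x_2**2 - 254/3*x_2 + 220/3 → 5*x_2**3 + 299/33*x_2**2 - 3064/33*x_2 - 3088/33
  leading term x_2**3: subtract (5/2)·h_5 from 5*x_2**3 + 299/33*x_2**2 - 3064/33*x_2 - 3088/33 → 20981/132*x_2**2 - 12293/66*x_2 - 59338/33
  leading term x_2**2: no divisor's leading term divides it; move 20981/132*x_2**2 to the remainder.
  leading term x_2: no divisor's leading term divides it; move -12293/66*x_2 to the remainder.
  leading term 1: no divisor's leading term divides it; move -59338/33 to the remainder.
  remainder 20981/132*x_2**2 - 12293/66*x_2 - 59338/33 ≠ 0; add h_6 = 20981/132*x_2**2 - 12293/66*x_2 - 59338/33 to the basis.

S(f_1,h_4): lcm = x_1*x_2. S = -3/2*x_1 + 18/11*x_2**3 + 1/11*x_2**2 - 193/11*x_2 - 30.
  leading term x_1: subtract (9/11)·h_4 from -3/2*x_1 + 18/11*x_2**3 + 1/11*x_2**2 - 193/11*x_2 - 30 → 18/11*x_2**3 - 26/11*x_2**2 - 178/11*x_2 - 24/11
  leading term x_2**3: subtract (9/11)·h_5 from 18/11*x_2**3 - 26/11*x_2**2 - 178/11*x_2 - 24/11 → 11299/242*x_2**2 - 5657/121*x_2 - 67764/121
  leading term x_2**2: subtract (67794/230791)·h_6 from 11299/242*x_2**2 - 5657/121*x_2 - 67764/121 → 1837190/230791*x_2 - 7348760/230791
  leading term x_2: no divisor's leading term divides it; move 1837190/230791*x_2 to the remainder.
  leading term 1: no divisor's leading term divides it; move -7348760/230791 to the remainder.
  remainder 1837190/230791*x_2 - 7348760/230791 ≠ 0; add h_7 = 1837190/230791*x_2 - 7348760/230791 to the basis.

The other S-polynomials (S(f_2,h_4), S(f_3,h_4), S(f_1,h_5), S(f_2,h_5), S(f_3,h_5), S(h_4,h_5), S(f_1,h_6), S(f_2,h_6), S(f_3,h_6), S(h_4,h_6), S(h_5,h_6), S(f_1,h_7), S(f_2,h_7), S(f_3,h_7), S(h_4,h_7), S(h_5,h_7), S(h_6,h_7)) all reduce to 0 modulo the current basis, so we have a Gröbner basis.
Inter-reduce: drop elements whose leading term is divisible by another's, tail-reduce, and make monic.
Reduced Gröbner basis: {x_1 - 4, x_2 - 4}.

Since the basis is lex-ordered, x_2 - 4 is univariate in x_2. Its roots are {4}. Back-substituting each root into the other basis elements fixes the other coordinates.
  x_2 = 4: the earlier basis element becomes x_1 - 4 = 0, giving x_1 = 4 — point (4, 4).
Each listed point satisfies every original equation (direct substitution).

{(4, 4)}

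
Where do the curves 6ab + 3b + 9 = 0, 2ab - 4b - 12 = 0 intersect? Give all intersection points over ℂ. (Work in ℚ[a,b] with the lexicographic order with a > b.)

{(0, -3)}

Compute a lex Gröbner basis by Buchberger's algorithm.
f_1 = 6ab + 3b + 9, LT = ab.
f_2 = 2ab - 4b - 12, LT = ab.

S(f_1,f_2): lcm = ab. S = 5/2b + 15/2.
  leading term b: no divisor's leading term divides it; move 5/2b to the remainder.
  leading term 1: no divisor's leading term divides it; move 15/2 to the remainder.
  remainder 5/2b + 15/2 ≠ 0; add h_3 = 5/2b + 15/2 to the basis.

S(f_1,h_3): lcm = ab. S = -3a + ½b + 3/2.
  leading term a: no divisor's leading term divides it; move -3a to the remainder.
  leading term b: subtract (⅕)·h_3 from ½b + 3/2 → 0
  remainder -3a ≠ 0; add h_4 = -3a to the basis.

The other S-polynomials (S(f_2,h_3), S(f_1,h_4), S(f_2,h_4), S(h_3,h_4)) all reduce to 0 modulo the current basis, so we have a Gröbner basis.
Inter-reduce: drop elements whose leading term is divisible by another's, tail-reduce, and make monic.
Reduced Gröbner basis: {a, b + 3}.

A lex Gröbner basis eliminates variables successively. Here b + 3 depends only on b, with roots {-3}; lifting each root through the earlier basis elements recovers the full solutions.
  b = -3: the earlier basis element becomes a = 0, giving a = 0 — point (0, -3).
Each listed point satisfies every original equation (direct substitution).
Zero-dimensionality of the ideal guarantees finitely many solutions over ℂ.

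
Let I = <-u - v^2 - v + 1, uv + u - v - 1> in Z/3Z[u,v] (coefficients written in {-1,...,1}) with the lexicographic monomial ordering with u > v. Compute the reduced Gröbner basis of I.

G = {u + v^2 + v - 1, v^3 - v^2 + v}

Buchberger's algorithm terminates because the ascending chain of leading-term ideals stabilizes.

f_1 = -u - v^2 - v + 1, LT = u.
f_2 = uv + u - v - 1, LT = uv.

S(f_1,f_2): lcm = uv. S = -u + v^3 + v^2 + 1.
  leading term u: subtract (1)·f_1 from -u + v^3 + v^2 + 1 → v^3 - v^2 + v
  leading term v^3: no divisor's leading term divides it; move v^3 to the remainder.
  leading term v^2: no divisor's leading term divides it; move -v^2 to the remainder.
  leading term v: no divisor's leading term divides it; move v to the remainder.
  remainder v^3 - v^2 + v ≠ 0; add g_3 = v^3 - v^2 + v to the basis.

S(f_1,g_3): leading monomials are coprime, so the S-polynomial reduces to 0 (Buchberger's first criterion).
S(f_2,g_3): lcm = uv^3. S = -uv^2 - uv - v^3 - v^2.
  leading term uv^2: subtract (v^2)·f_1 from -uv^2 - uv - v^3 - v^2 → -uv + v^4 + v^2
  leading term uv: subtract (v)·f_1 from -uv + v^4 + v^2 → v^4 + v^3 - v^2 - v
  leading term v^4: subtract (v)·g_3 from v^4 + v^3 - v^2 - v → -v^3 + v^2 - v
  leading term v^3: subtract (-1)·g_3 from -v^3 + v^2 - v → 0
  remainder 0.

Every S-polynomial of the final basis reduces to 0, so we have a Gröbner basis.
Inter-reduce: drop elements whose leading term is divisible by another's, tail-reduce, and make monic.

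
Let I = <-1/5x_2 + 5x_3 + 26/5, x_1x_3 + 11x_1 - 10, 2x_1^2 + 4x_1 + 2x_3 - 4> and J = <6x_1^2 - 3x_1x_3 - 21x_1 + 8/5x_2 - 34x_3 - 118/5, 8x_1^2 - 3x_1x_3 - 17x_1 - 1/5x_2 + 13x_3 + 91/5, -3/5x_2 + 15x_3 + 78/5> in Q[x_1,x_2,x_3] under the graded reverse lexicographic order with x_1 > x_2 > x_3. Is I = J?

For a fixed monomial order, each ideal has a unique reduced Gröbner basis; comparing bases decides equality.
Buchberger on the first generating set:
f_1 = -1/5x_2 + 5x_3 + 26/5, LT = x_2.
f_2 = x_1x_3 + 11x_1 - 10, LT = x_1x_3.
f_3 = 2x_1^2 + 4x_1 + 2x_3 - 4, LT = x_1^2.

S(f_2,f_3): lcm = x_1^2x_3. S = 11x_1^2 - 2x_1x_3 - x_3^2 - 10x_1 + 2x_3.
  reduce S modulo (f_1, f_2, f_3):
  remainder -x_3^2 - 10x_1 - 9x_3 + 2 ≠ 0; add g_4 = -x_3^2 - 10x_1 - 9x_3 + 2 to the basis.

The other S-polynomials (S(f_1,f_2), S(f_1,f_3), S(f_1,g_4), S(f_2,g_4), S(f_3,g_4)) all reduce to 0 modulo the current basis, so we have a Gröbner basis.
Inter-reduce: drop elements whose leading term is divisible by another's, tail-reduce, and make monic.
Reduced Gröbner basis: {x_1^2 + 2x_1 + x_3 - 2, x_1x_3 + 11x_1 - 10, x_3^2 + 10x_1 + 9x_3 - 2, x_2 - 25x_3 - 26}.

Buchberger on the second generating set:
h_1 = 6x_1^2 - 3x_1x_3 - 21x_1 + 8/5x_2 - 34x_3 - 118/5, LT = x_1^2.
h_2 = 8x_1^2 - 3x_1x_3 - 17x_1 - 1/5x_2 + 13x_3 + 91/5, LT = x_1^2.
h_3 = -3/5x_2 + 15x_3 + 78/5, LT = x_2.

S(h_1,h_2): lcm = x_1^2. S = -1/8x_1x_3 - 11/8x_1 + 7/24x_2 - 175/24x_3 - 149/24.
  reduce S modulo (h_1, h_2, h_3):
  remainder -1/8x_1x_3 - 11/8x_1 + 11/8 ≠ 0; add k_4 = -1/8x_1x_3 - 11/8x_1 + 11/8 to the basis.

S(h_1,k_4): lcm = x_1^2x_3. S = -1/2x_1x_3^2 - 11x_1^2 - 7/2x_1x_3 + 4/15x_2x_3 - 17/3x_3^2 + 11x_1 - 59/15x_3.
  reduce S modulo (h_1, h_2, h_3, k_4):
  remainder x_3^2 + 11x_1 + 17/2x_3 - 11/2 ≠ 0; add k_5 = x_3^2 + 11x_1 + 17/2x_3 - 11/2 to the basis.

The other S-polynomials (S(h_1,h_3), S(h_2,h_3), S(h_2,k_4), S(h_3,k_4), S(h_1,k_5), S(h_2,k_5), S(h_3,k_5), S(k_4,k_5)) all reduce to 0 modulo the current basis, so we have a Gröbner basis.
Inter-reduce: drop elements whose leading term is divisible by another's, tail-reduce, and make monic.
Reduced Gröbner basis: {x_1^2 + 2x_1 + x_3 - 5/2, x_1x_3 + 11x_1 - 11, x_3^2 + 11x_1 + 17/2x_3 - 11/2, x_2 - 25x_3 - 26}.

The bases are distinct; the ideals are different.

No, the ideals differ.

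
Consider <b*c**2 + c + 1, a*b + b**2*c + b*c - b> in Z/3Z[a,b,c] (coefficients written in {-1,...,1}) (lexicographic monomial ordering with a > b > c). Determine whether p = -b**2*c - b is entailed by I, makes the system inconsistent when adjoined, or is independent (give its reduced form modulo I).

First compute the reduced Gröbner basis of I by Buchberger's algorithm.
f_1 = b*c**2 + c + 1, LT = b*c**2.
f_2 = a*b + b**2*c + b*c - b, LT = a*b.

S(f_1,f_2): lcm = a*b*c**2. S = a*c + a - b**2*c**3 - b*c**3 + b*c**2.
  leading term a*c: no divisor's leading term divides it; move a*c to the remainder.
  leading term a: no divisor's leading term divides it; move a to the remainder.
  leading term b**2*c**3: subtract (-b*c)·f_1 from -b**2*c**3 - b*c**3 + b*c**2 → -b*c**3 - b*c**2 + b*c
  leading term b*c**3: subtract (-c)·f_1 from -b*c**3 - b*c**2 + b*c → -b*c**2 + b*c + c**2 + c
  leading term b*c**2: subtract (-1)·f_1 from -b*c**2 + b*c + c**2 + c → b*c + c**2 - c + 1
  leading term b*c: no divisor's leading term divides it; move b*c to the remainder.
  leading term c**2: no divisor's leading term divides it; move c**2 to the remainder.
  leading term c: no divisor's leading term divides it; move -c to the remainder.
  leading term 1: no divisor's leading term divides it; move 1 to the remainder.
  remainder a*c + a + b*c + c**2 - c + 1 ≠ 0; add h_3 = a*c + a + b*c + c**2 - c + 1 to the basis.

The other S-polynomials (S(f_1,h_3), S(f_2,h_3)) all reduce to 0 modulo the current basis, so we have a Gröbner basis.
Inter-reduce: drop elements whose leading term is divisible by another's, tail-reduce, and make monic.
Reduced Gröbner basis: {a*b + b**2*c + b*c - b, a*c + a + b*c + c**2 - c + 1, b*c**2 + c + 1}.
Label its elements g_1 = a*b + b**2*c + b*c - b, g_2 = a*c + a + b*c + c**2 - c + 1, g_3 = b*c**2 + c + 1.

Reduce p = -b**2*c - b modulo G:
  leading term b**2*c: no divisor's leading term divides it; move -b**2*c to the remainder.
  leading term b: no divisor's leading term divides it; move -b to the remainder.
  normal form = -b**2*c - b.
The normal form is nonzero, so p ∉ I. Since p minus its normal form lies in I, I + (p) = I + (r) where r = -b**2*c - b; decide whether this ideal is the whole ring.
Run Buchberger on G together with r (pairs among the g_i already reduce to 0 since G is a Gröbner basis):
g_1 = a*b + b**2*c + b*c - b, LT = a*b.
g_2 = a*c + a + b*c + c**2 - c + 1, LT = a*c.
g_3 = b*c**2 + c + 1, LT = b*c**2.
r = -b**2*c - b, LT = b**2*c.

S(g_1,r): lcm = a*b**2*c. S = -a*b + b**3*c**2 + b**2*c**2 - b**2*c.
  leading term a*b: subtract (-1)·g_1 from -a*b + b**3*c**2 + b**2*c**2 - b**2*c → b**3*c**2 + b**2*c**2 + b*c - b
  leading term b**3*c**2: subtract (b**2)·g_3 from b**3*c**2 + b**2*c**2 + b*c - b → b**2*c**2 - b**2*c - b**2 + b*c - b
  leading term b**2*c**2: subtract (b)·g_3 from b**2*c**2 - b**2*c - b**2 + b*c - b → -b**2*c - b**2 + b
  leading term b**2*c: subtract (1)·r from -b**2*c - b**2 + b → -b**2 - b
  leading term b**2: no divisor's leading term divides it; move -b**2 to the remainder.
  leading term b: no divisor's leading term divides it; move -b to the remainder.
  remainder -b**2 - b ≠ 0; add m_5 = -b**2 - b to the basis.

S(g_3,r): lcm = b**2*c**2. S = b.
  leading term b: no divisor's leading term divides it; move b to the remainder.
  remainder b ≠ 0; add m_6 = b to the basis.

S(g_3,m_5): lcm = b**2*c**2. S = -b*c**2 + b*c + b.
  leading term b*c**2: subtract (-1)·g_3 from -b*c**2 + b*c + b → b*c + b + c + 1
  leading term b*c: subtract (c)·m_6 from b*c + b + c + 1 → b + c + 1
  leading term b: subtract (1)·m_6 from b + c + 1 → c + 1
  leading term c: no divisor's leading term divides it; move c to the remainder.
  leading term 1: no divisor's leading term divides it; move 1 to the remainder.
  remainder c + 1 ≠ 0; add m_7 = c + 1 to the basis.

The other S-polynomials (S(g_1,g_2), S(g_1,g_3), S(g_2,g_3), S(g_2,r), S(g_1,m_5), S(g_2,m_5), S(r,m_5), S(g_1,m_6), S(g_2,m_6), S(g_3,m_6), S(r,m_6), S(m_5,m_6), S(g_1,m_7), S(g_2,m_7), S(g_3,m_7), S(r,m_7), S(m_5,m_7), S(m_6,m_7)) all reduce to 0 modulo the current basis, so we have a Gröbner basis.
Inter-reduce: drop elements whose leading term is divisible by another's, tail-reduce, and make monic.
Reduced Gröbner basis: {b, c + 1}.
The reduced Gröbner basis of I + (p) is {b, c + 1} ≠ {1}, a proper ideal, so the enlarged system stays consistent: p is independent of I, with normal form -b**2*c - b.

-b**2*c - b is independent of I; its normal form modulo I is -b**2*c - b.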